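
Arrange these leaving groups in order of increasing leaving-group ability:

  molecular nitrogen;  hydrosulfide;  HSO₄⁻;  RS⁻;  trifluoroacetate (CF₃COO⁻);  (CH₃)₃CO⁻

(CH₃)₃CO⁻ < RS⁻ < hydrosulfide < trifluoroacetate (CF₃COO⁻) < HSO₄⁻ < molecular nitrogen

The more stable X⁻ (or X) is on its own — i.e. the weaker a base it is — the better a leaving group it makes.
molecular nitrogen: no meaningful conjugate acid; N₂ departs as an exceptionally stable neutral molecule
HSO₄⁻: pKₐ(H₂SO₄) ≈ -3
trifluoroacetate (CF₃COO⁻): pKₐ(CF₃COOH) ≈ 0.2
hydrosulfide: pKₐ(H₂S) ≈ 7
RS⁻: pKₐ(RSH (a thiol)) ≈ 10.5
(CH₃)₃CO⁻: pKₐ(t-BuOH) ≈ 18
Listed from poorest to best leaving group as asked.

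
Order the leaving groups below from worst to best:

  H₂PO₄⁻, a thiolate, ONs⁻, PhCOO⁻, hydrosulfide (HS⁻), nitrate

ONs⁻: pKₐ(p-O₂NC₆H₄SO₃H) ≈ -3.5 — p-nitro group further stabilises the sulfonate
nitrate: pKₐ(HNO₃) ≈ -1.3 — resonance-delocalised over three oxygens
H₂PO₄⁻: pKₐ(H₃PO₄) ≈ 2.1 — moderate base; biological leaving group after further activation
PhCOO⁻: pKₐ(C₆H₅COOH) ≈ 4.2
hydrosulfide (HS⁻): pKₐ(H₂S) ≈ 7
a thiolate: pKₐ(RSH (a thiol)) ≈ 10.5 — moderately basic; rarely leaves without activation
The question asks for worst first, so the sequence is read in increasing leaving-group ability.

a thiolate < hydrosulfide (HS⁻) < PhCOO⁻ < H₂PO₄⁻ < nitrate < ONs⁻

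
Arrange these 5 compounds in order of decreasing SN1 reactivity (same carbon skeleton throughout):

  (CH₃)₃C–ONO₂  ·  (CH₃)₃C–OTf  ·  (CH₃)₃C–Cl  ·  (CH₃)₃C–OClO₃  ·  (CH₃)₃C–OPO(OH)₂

(CH₃)₃C–OTf > (CH₃)₃C–OClO₃ > (CH₃)₃C–Cl > (CH₃)₃C–ONO₂ > (CH₃)₃C–OPO(OH)₂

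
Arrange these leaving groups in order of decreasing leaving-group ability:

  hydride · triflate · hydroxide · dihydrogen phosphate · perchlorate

triflate > perchlorate > dihydrogen phosphate > hydroxide > hydride

Leaving-group ability tracks the stability of the departed species; conjugate-acid pKₐ is the usual yardstick (lower pKₐ → better LG).
triflate: pKₐ(CF₃SO₃H (triflic acid)) ≈ -14
perchlorate: pKₐ(HClO₄) ≈ -10
dihydrogen phosphate: pKₐ(H₃PO₄) ≈ 2.1
hydroxide: pKₐ(H₂O) ≈ 15.7
hydride: pKₐ(H₂) ≈ 36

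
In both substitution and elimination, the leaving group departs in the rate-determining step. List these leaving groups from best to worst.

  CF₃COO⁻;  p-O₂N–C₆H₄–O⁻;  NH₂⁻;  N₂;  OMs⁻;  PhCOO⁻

The more stable X⁻ (or X) is on its own — i.e. the weaker a base it is — the better a leaving group it makes.
N₂: no meaningful conjugate acid; N₂ departs as an exceptionally stable neutral molecule
OMs⁻: pKₐ(CH₃SO₃H (MsOH)) ≈ -1.9
CF₃COO⁻: pKₐ(CF₃COOH) ≈ 0.2
PhCOO⁻: pKₐ(C₆H₅COOH) ≈ 4.2
p-O₂N–C₆H₄–O⁻: pKₐ(p-nitrophenol) ≈ 7.2
NH₂⁻: pKₐ(NH₃) ≈ 38

N₂ > OMs⁻ > CF₃COO⁻ > PhCOO⁻ > p-O₂N–C₆H₄–O⁻ > NH₂⁻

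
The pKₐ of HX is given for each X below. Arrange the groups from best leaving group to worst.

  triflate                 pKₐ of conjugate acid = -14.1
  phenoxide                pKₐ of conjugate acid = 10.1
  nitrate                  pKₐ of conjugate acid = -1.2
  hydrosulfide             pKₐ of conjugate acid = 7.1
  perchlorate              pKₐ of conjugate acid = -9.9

Lower conjugate-acid pKₐ ⇒ weaker base ⇒ better leaving group.
Sorting by the given values: triflate (-14.1), perchlorate (-9.9), nitrate (-1.2), hydrosulfide (7.1), phenoxide (10.1).

triflate > perchlorate > nitrate > hydrosulfide > phenoxide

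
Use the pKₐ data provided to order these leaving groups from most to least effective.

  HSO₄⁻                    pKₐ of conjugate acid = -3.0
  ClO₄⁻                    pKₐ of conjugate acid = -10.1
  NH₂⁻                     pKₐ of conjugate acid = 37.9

ClO₄⁻ > HSO₄⁻ > NH₂⁻

Lower conjugate-acid pKₐ ⇒ weaker base ⇒ better leaving group.
Sorting by the given values: ClO₄⁻ (-10.1), HSO₄⁻ (-3.0), NH₂⁻ (37.9).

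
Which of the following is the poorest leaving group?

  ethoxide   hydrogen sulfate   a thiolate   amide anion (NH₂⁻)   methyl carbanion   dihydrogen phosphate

methyl carbanion

The more stable X⁻ (or X) is on its own — i.e. the weaker a base it is — the better a leaving group it makes.
hydrogen sulfate: pKₐ(H₂SO₄) ≈ -3
dihydrogen phosphate: pKₐ(H₃PO₄) ≈ 2.1
a thiolate: pKₐ(RSH (a thiol)) ≈ 10.5
ethoxide: pKₐ(CH₃CH₂OH) ≈ 16
amide anion (NH₂⁻): pKₐ(NH₃) ≈ 38
methyl carbanion: pKₐ(CH₄) ≈ 48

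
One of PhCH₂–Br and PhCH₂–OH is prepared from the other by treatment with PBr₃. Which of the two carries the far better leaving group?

PhCH₂–Br

From PhCH₂–OH the departing group would be OH⁻ (pKₐ(H₂O) ≈ 15.7). Strong base; essentially never leaves without prior activation.
From PhCH₂–Br the leaving group is Br⁻ (pKₐ(HBr) ≈ -9). Weak base; good leaving group.
Treatment with PBr₃ works by replacing the hydroxyl with bromide, making PhCH₂–Br enormously more reactive.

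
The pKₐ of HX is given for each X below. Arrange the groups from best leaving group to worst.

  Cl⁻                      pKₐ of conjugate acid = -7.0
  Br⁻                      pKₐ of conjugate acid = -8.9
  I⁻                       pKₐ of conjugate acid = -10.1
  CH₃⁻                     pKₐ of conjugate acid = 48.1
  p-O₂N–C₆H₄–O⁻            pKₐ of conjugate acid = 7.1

Lower conjugate-acid pKₐ ⇒ weaker base ⇒ better leaving group.
Sorting by the given values: I⁻ (-10.1), Br⁻ (-8.9), Cl⁻ (-7.0), p-O₂N–C₆H₄–O⁻ (7.1), CH₃⁻ (48.1).

I⁻ > Br⁻ > Cl⁻ > p-O₂N–C₆H₄–O⁻ > CH₃⁻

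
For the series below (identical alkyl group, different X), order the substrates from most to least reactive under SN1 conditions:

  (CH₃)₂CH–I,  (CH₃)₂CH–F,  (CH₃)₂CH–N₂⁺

(CH₃)₂CH–N₂⁺ > (CH₃)₂CH–I > (CH₃)₂CH–F

With the same alkyl group throughout, only the leaving group differentiates the rates.
The more stable X⁻ (or X) is on its own — i.e. the weaker a base it is — the better a leaving group it makes.
(CH₃)₂CH–N₂⁺ loses N₂: no meaningful conjugate acid; N₂ departs as an exceptionally stable neutral molecule
(CH₃)₂CH–I loses I⁻: pKₐ(HI) ≈ -10
(CH₃)₂CH–F loses F⁻: pKₐ(HF) ≈ 3.2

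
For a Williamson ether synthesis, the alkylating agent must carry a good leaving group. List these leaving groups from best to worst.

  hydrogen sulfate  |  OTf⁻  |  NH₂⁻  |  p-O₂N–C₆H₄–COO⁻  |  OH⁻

OTf⁻ > hydrogen sulfate > p-O₂N–C₆H₄–COO⁻ > OH⁻ > NH₂⁻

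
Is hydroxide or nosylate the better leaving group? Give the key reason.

nosylate is the better leaving group.
pKₐ(p-O₂NC₆H₄SO₃H) ≈ -3.5 versus pKₐ(H₂O) ≈ 15.7: nosylate is the much weaker base.
P-nitro group further stabilises the sulfonate.

nosylate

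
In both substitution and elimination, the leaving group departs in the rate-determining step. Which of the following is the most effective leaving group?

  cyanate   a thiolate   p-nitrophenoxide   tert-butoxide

Rank by basicity of the departing species: weakest base leaves most easily.
cyanate: pKₐ(HOCN) ≈ 3.5
p-nitrophenoxide: pKₐ(p-nitrophenol) ≈ 7.2
a thiolate: pKₐ(RSH (a thiol)) ≈ 10.5
tert-butoxide: pKₐ(t-BuOH) ≈ 18

cyanate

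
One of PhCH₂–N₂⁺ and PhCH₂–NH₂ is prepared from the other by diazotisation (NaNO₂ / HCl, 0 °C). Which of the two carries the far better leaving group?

PhCH₂–N₂⁺

From PhCH₂–NH₂ the departing group would be NH₂⁻ (pKₐ(NH₃) ≈ 38). Extremely strong base; never a leaving group.
From PhCH₂–N₂⁺ the leaving group is N₂ (no meaningful conjugate acid; N₂ departs as an exceptionally stable neutral molecule).
Diazotisation (NaNO₂ / HCl, 0 °C) works by generating a diazonium salt that expels N₂, making PhCH₂–N₂⁺ enormously more reactive.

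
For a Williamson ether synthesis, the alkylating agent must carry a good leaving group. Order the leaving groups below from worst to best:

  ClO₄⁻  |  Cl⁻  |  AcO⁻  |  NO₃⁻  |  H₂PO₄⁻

AcO⁻ < H₂PO₄⁻ < NO₃⁻ < Cl⁻ < ClO₄⁻

ClO₄⁻: pKₐ(HClO₄) ≈ -10
Cl⁻: pKₐ(HCl) ≈ -7
NO₃⁻: pKₐ(HNO₃) ≈ -1.3
H₂PO₄⁻: pKₐ(H₃PO₄) ≈ 2.1
AcO⁻: pKₐ(CH₃COOH) ≈ 4.8
Reversing gives the worst-to-best order requested.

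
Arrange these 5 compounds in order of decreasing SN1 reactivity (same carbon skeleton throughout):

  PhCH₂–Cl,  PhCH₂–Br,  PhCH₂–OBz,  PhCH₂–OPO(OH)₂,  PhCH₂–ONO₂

PhCH₂–Br > PhCH₂–Cl > PhCH₂–ONO₂ > PhCH₂–OPO(OH)₂ > PhCH₂–OBz

Identical carbon frameworks mean the comparison reduces to leaving-group quality.
The more stable X⁻ (or X) is on its own — i.e. the weaker a base it is — the better a leaving group it makes.
PhCH₂–Br loses Br⁻: pKₐ(HBr) ≈ -9
PhCH₂–Cl loses Cl⁻: pKₐ(HCl) ≈ -7
PhCH₂–ONO₂ loses NO₃⁻: pKₐ(HNO₃) ≈ -1.3
PhCH₂–OPO(OH)₂ loses H₂PO₄⁻: pKₐ(H₃PO₄) ≈ 2.1
PhCH₂–OBz loses PhCOO⁻: pKₐ(C₆H₅COOH) ≈ 4.2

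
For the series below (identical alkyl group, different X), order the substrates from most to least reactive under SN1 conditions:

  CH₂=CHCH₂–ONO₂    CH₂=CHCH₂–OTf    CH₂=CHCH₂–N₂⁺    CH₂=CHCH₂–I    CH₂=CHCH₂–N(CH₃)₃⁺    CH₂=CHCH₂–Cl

CH₂=CHCH₂–N₂⁺ > CH₂=CHCH₂–OTf > CH₂=CHCH₂–I > CH₂=CHCH₂–Cl > CH₂=CHCH₂–ONO₂ > CH₂=CHCH₂–N(CH₃)₃⁺

With the same alkyl group throughout, only the leaving group differentiates the rates.
The more stable X⁻ (or X) is on its own — i.e. the weaker a base it is — the better a leaving group it makes.
CH₂=CHCH₂–N₂⁺ loses N₂: no meaningful conjugate acid; N₂ departs as an exceptionally stable neutral molecule
CH₂=CHCH₂–OTf loses OTf⁻: pKₐ(CF₃SO₃H (triflic acid)) ≈ -14
CH₂=CHCH₂–I loses I⁻: pKₐ(HI) ≈ -10
CH₂=CHCH₂–Cl loses Cl⁻: pKₐ(HCl) ≈ -7
CH₂=CHCH₂–ONO₂ loses NO₃⁻: pKₐ(HNO₃) ≈ -1.3
CH₂=CHCH₂–N(CH₃)₃⁺ loses NR'₃: pKₐ(R'₃NH⁺) ≈ 10.7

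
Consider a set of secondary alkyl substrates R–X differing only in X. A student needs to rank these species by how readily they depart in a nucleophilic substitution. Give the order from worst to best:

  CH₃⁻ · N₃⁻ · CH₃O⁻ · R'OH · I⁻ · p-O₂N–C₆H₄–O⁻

The more stable X⁻ (or X) is on its own — i.e. the weaker a base it is — the better a leaving group it makes.
I⁻: pKₐ(HI) ≈ -10
R'OH: pKₐ(R'OH₂⁺) ≈ -2.4 — neutral; leaves from a protonated ether (an oxonium ion, R–O(H)R'⁺)
N₃⁻: pKₐ(HN₃) ≈ 4.7
p-O₂N–C₆H₄–O⁻: pKₐ(p-nitrophenol) ≈ 7.2 — nitro group delocalises the charge; the classic chromogenic LG
CH₃O⁻: pKₐ(CH₃OH) ≈ 15.5 — strong base; alkoxides do not leave unassisted
CH₃⁻: pKₐ(CH₄) ≈ 48
The question asks for worst first, so the sequence is read in increasing leaving-group ability.

CH₃⁻ < CH₃O⁻ < p-O₂N–C₆H₄–O⁻ < N₃⁻ < R'OH < I⁻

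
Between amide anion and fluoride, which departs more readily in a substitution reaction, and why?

fluoride is the better leaving group.
pKₐ(HF) ≈ 3.2 versus pKₐ(NH₃) ≈ 38: fluoride is the much weaker base.
Small and strongly basic; the poor halide leaving group.

fluoride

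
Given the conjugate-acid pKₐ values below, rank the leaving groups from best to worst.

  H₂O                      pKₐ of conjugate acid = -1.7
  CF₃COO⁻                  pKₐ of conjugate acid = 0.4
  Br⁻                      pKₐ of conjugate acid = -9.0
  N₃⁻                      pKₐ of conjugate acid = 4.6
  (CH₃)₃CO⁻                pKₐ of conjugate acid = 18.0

Br⁻ > H₂O > CF₃COO⁻ > N₃⁻ > (CH₃)₃CO⁻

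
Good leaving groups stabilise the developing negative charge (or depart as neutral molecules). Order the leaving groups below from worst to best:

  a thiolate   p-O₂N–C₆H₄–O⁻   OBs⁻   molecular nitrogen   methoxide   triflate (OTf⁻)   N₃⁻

methoxide < a thiolate < p-O₂N–C₆H₄–O⁻ < N₃⁻ < OBs⁻ < triflate (OTf⁻) < molecular nitrogen

molecular nitrogen: no meaningful conjugate acid; N₂ departs as an exceptionally stable neutral molecule
triflate (OTf⁻): pKₐ(CF₃SO₃H (triflic acid)) ≈ -14
OBs⁻: pKₐ(p-BrC₆H₄SO₃H) ≈ -2.8
N₃⁻: pKₐ(HN₃) ≈ 4.7
p-O₂N–C₆H₄–O⁻: pKₐ(p-nitrophenol) ≈ 7.2
a thiolate: pKₐ(RSH (a thiol)) ≈ 10.5
methoxide: pKₐ(CH₃OH) ≈ 15.5
Reversing gives the worst-to-best order requested.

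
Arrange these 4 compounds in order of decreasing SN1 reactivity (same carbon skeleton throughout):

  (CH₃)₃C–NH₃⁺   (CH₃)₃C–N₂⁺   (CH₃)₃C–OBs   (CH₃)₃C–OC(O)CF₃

(CH₃)₃C–N₂⁺ > (CH₃)₃C–OBs > (CH₃)₃C–OC(O)CF₃ > (CH₃)₃C–NH₃⁺

With the same alkyl group throughout, only the leaving group differentiates the rates.
Leaving-group ability tracks the stability of the departed species; conjugate-acid pKₐ is the usual yardstick (lower pKₐ → better LG).
(CH₃)₃C–N₂⁺ loses N₂: no meaningful conjugate acid; N₂ departs as an exceptionally stable neutral molecule
(CH₃)₃C–OBs loses OBs⁻: pKₐ(p-BrC₆H₄SO₃H) ≈ -2.8
(CH₃)₃C–OC(O)CF₃ loses CF₃COO⁻: pKₐ(CF₃COOH) ≈ 0.2
(CH₃)₃C–NH₃⁺ loses NH₃: pKₐ(NH₄⁺) ≈ 9.2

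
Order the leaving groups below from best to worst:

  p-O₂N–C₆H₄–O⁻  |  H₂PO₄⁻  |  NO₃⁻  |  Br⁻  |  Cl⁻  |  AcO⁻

Leaving-group ability tracks the stability of the departed species; conjugate-acid pKₐ is the usual yardstick (lower pKₐ → better LG).
Br⁻: pKₐ(HBr) ≈ -9
Cl⁻: pKₐ(HCl) ≈ -7
NO₃⁻: pKₐ(HNO₃) ≈ -1.3
H₂PO₄⁻: pKₐ(H₃PO₄) ≈ 2.1
AcO⁻: pKₐ(CH₃COOH) ≈ 4.8
p-O₂N–C₆H₄–O⁻: pKₐ(p-nitrophenol) ≈ 7.2

Br⁻ > Cl⁻ > NO₃⁻ > H₂PO₄⁻ > AcO⁻ > p-O₂N–C₆H₄–O⁻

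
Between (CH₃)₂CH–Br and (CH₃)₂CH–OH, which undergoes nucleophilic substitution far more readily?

(CH₃)₂CH–Br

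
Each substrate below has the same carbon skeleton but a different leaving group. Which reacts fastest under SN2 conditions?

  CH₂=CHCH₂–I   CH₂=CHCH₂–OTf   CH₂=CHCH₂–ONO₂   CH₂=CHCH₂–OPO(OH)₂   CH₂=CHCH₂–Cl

The skeletons are identical, so relative rate is governed entirely by leaving-group ability.
A good leaving group is a weak base: the lower the pKₐ of its conjugate acid, the more readily it departs.
CH₂=CHCH₂–OTf loses OTf⁻: pKₐ(CF₃SO₃H (triflic acid)) ≈ -14
CH₂=CHCH₂–I loses I⁻: pKₐ(HI) ≈ -10
CH₂=CHCH₂–Cl loses Cl⁻: pKₐ(HCl) ≈ -7
CH₂=CHCH₂–ONO₂ loses NO₃⁻: pKₐ(HNO₃) ≈ -1.3
CH₂=CHCH₂–OPO(OH)₂ loses H₂PO₄⁻: pKₐ(H₃PO₄) ≈ 2.1

CH₂=CHCH₂–OTf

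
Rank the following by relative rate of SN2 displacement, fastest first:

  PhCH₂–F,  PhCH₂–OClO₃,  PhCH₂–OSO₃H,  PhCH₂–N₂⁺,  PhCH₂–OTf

PhCH₂–N₂⁺ > PhCH₂–OTf > PhCH₂–OClO₃ > PhCH₂–OSO₃H > PhCH₂–F

The skeletons are identical, so relative rate is governed entirely by leaving-group ability.
Leaving-group ability tracks the stability of the departed species; conjugate-acid pKₐ is the usual yardstick (lower pKₐ → better LG).
PhCH₂–N₂⁺ loses N₂: no meaningful conjugate acid; N₂ departs as an exceptionally stable neutral molecule
PhCH₂–OTf loses OTf⁻: pKₐ(CF₃SO₃H (triflic acid)) ≈ -14
PhCH₂–OClO₃ loses ClO₄⁻: pKₐ(HClO₄) ≈ -10
PhCH₂–OSO₃H loses HSO₄⁻: pKₐ(H₂SO₄) ≈ -3
PhCH₂–F loses F⁻: pKₐ(HF) ≈ 3.2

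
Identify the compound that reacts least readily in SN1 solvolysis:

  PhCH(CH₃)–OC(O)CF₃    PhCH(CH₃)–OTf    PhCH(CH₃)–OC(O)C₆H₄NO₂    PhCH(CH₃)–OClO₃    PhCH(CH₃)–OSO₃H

The skeletons are identical, so relative rate is governed entirely by leaving-group ability.
The more stable X⁻ (or X) is on its own — i.e. the weaker a base it is — the better a leaving group it makes.
PhCH(CH₃)–OTf loses OTf⁻: pKₐ(CF₃SO₃H (triflic acid)) ≈ -14
PhCH(CH₃)–OClO₃ loses ClO₄⁻: pKₐ(HClO₄) ≈ -10
PhCH(CH₃)–OSO₃H loses HSO₄⁻: pKₐ(H₂SO₄) ≈ -3
PhCH(CH₃)–OC(O)CF₃ loses CF₃COO⁻: pKₐ(CF₃COOH) ≈ 0.2
PhCH(CH₃)–OC(O)C₆H₄NO₂ loses p-O₂N–C₆H₄–COO⁻: pKₐ(p-nitrobenzoic acid) ≈ 3.4

PhCH(CH₃)–OC(O)C₆H₄NO₂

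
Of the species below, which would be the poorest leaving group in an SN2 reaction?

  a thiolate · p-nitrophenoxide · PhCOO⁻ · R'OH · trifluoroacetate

a thiolate

Rank by basicity of the departing species: weakest base leaves most easily.
R'OH: pKₐ(R'OH₂⁺) ≈ -2.4
trifluoroacetate: pKₐ(CF₃COOH) ≈ 0.2
PhCOO⁻: pKₐ(C₆H₅COOH) ≈ 4.2
p-nitrophenoxide: pKₐ(p-nitrophenol) ≈ 7.2
a thiolate: pKₐ(RSH (a thiol)) ≈ 10.5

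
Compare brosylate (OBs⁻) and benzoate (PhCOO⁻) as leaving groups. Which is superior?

brosylate (OBs⁻) is the better leaving group.
pKₐ(p-BrC₆H₄SO₃H) ≈ -2.8 versus pKₐ(C₆H₅COOH) ≈ 4.2: brosylate (OBs⁻) is the much weaker base.
Arenesulfonate with a p-bromo substituent.

brosylate (OBs⁻)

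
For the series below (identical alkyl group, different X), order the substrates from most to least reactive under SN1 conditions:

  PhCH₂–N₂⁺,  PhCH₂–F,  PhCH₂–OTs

PhCH₂–N₂⁺ > PhCH₂–OTs > PhCH₂–F

The skeletons are identical, so relative rate is governed entirely by leaving-group ability.
The more stable X⁻ (or X) is on its own — i.e. the weaker a base it is — the better a leaving group it makes.
PhCH₂–N₂⁺ loses N₂: no meaningful conjugate acid; N₂ departs as an exceptionally stable neutral molecule
PhCH₂–OTs loses OTs⁻: pKₐ(p-CH₃C₆H₄SO₃H (TsOH)) ≈ -2.8
PhCH₂–F loses F⁻: pKₐ(HF) ≈ 3.2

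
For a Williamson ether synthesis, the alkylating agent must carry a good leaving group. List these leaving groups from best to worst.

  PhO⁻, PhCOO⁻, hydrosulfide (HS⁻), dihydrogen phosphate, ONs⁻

ONs⁻ > dihydrogen phosphate > PhCOO⁻ > hydrosulfide (HS⁻) > PhO⁻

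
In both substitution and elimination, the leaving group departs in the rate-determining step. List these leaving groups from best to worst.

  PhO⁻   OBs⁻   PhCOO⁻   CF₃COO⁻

A good leaving group is a weak base: the lower the pKₐ of its conjugate acid, the more readily it departs.
OBs⁻: pKₐ(p-BrC₆H₄SO₃H) ≈ -2.8 — arenesulfonate with a p-bromo substituent
CF₃COO⁻: pKₐ(CF₃COOH) ≈ 0.2 — strongly electron-withdrawing CF₃ stabilises the carboxylate
PhCOO⁻: pKₐ(C₆H₅COOH) ≈ 4.2 — aryl carboxylate
PhO⁻: pKₐ(C₆H₅OH (phenol)) ≈ 10

OBs⁻ > CF₃COO⁻ > PhCOO⁻ > PhO⁻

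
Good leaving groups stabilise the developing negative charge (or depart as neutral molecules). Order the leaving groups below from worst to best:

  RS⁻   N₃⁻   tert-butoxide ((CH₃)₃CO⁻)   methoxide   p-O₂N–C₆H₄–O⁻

The more stable X⁻ (or X) is on its own — i.e. the weaker a base it is — the better a leaving group it makes.
N₃⁻: pKₐ(HN₃) ≈ 4.7
p-O₂N–C₆H₄–O⁻: pKₐ(p-nitrophenol) ≈ 7.2
RS⁻: pKₐ(RSH (a thiol)) ≈ 10.5
methoxide: pKₐ(CH₃OH) ≈ 15.5
tert-butoxide ((CH₃)₃CO⁻): pKₐ(t-BuOH) ≈ 18
Reversing gives the worst-to-best order requested.

tert-butoxide ((CH₃)₃CO⁻) < methoxide < RS⁻ < p-O₂N–C₆H₄–O⁻ < N₃⁻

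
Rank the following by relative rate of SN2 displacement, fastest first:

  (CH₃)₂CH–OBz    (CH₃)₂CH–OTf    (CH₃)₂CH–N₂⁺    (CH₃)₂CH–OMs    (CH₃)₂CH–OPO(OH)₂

(CH₃)₂CH–N₂⁺ > (CH₃)₂CH–OTf > (CH₃)₂CH–OMs > (CH₃)₂CH–OPO(OH)₂ > (CH₃)₂CH–OBz

The skeletons are identical, so relative rate is governed entirely by leaving-group ability.
Leaving-group ability tracks the stability of the departed species; conjugate-acid pKₐ is the usual yardstick (lower pKₐ → better LG).
(CH₃)₂CH–N₂⁺ loses N₂: no meaningful conjugate acid; N₂ departs as an exceptionally stable neutral molecule
(CH₃)₂CH–OTf loses OTf⁻: pKₐ(CF₃SO₃H (triflic acid)) ≈ -14
(CH₃)₂CH–OMs loses OMs⁻: pKₐ(CH₃SO₃H (MsOH)) ≈ -1.9
(CH₃)₂CH–OPO(OH)₂ loses H₂PO₄⁻: pKₐ(H₃PO₄) ≈ 2.1
(CH₃)₂CH–OBz loses PhCOO⁻: pKₐ(C₆H₅COOH) ≈ 4.2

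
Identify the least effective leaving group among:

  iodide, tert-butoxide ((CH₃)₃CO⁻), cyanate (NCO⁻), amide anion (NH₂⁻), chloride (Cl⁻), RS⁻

Rank by basicity of the departing species: weakest base leaves most easily.
iodide: pKₐ(HI) ≈ -10
chloride (Cl⁻): pKₐ(HCl) ≈ -7
cyanate (NCO⁻): pKₐ(HOCN) ≈ 3.5
RS⁻: pKₐ(RSH (a thiol)) ≈ 10.5
tert-butoxide ((CH₃)₃CO⁻): pKₐ(t-BuOH) ≈ 18
amide anion (NH₂⁻): pKₐ(NH₃) ≈ 38

amide anion (NH₂⁻)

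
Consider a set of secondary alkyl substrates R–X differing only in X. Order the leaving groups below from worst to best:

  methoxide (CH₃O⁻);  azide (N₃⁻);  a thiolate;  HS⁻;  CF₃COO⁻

methoxide (CH₃O⁻) < a thiolate < HS⁻ < azide (N₃⁻) < CF₃COO⁻

The more stable X⁻ (or X) is on its own — i.e. the weaker a base it is — the better a leaving group it makes.
CF₃COO⁻: pKₐ(CF₃COOH) ≈ 0.2
azide (N₃⁻): pKₐ(HN₃) ≈ 4.7 — linear, resonance-stabilised
HS⁻: pKₐ(H₂S) ≈ 7
a thiolate: pKₐ(RSH (a thiol)) ≈ 10.5 — moderately basic; rarely leaves without activation
methoxide (CH₃O⁻): pKₐ(CH₃OH) ≈ 15.5
The question asks for worst first, so the sequence is read in increasing leaving-group ability.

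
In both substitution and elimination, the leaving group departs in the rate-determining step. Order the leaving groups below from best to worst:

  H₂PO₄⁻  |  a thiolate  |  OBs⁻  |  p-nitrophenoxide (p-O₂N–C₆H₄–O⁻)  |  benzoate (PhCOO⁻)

OBs⁻ > H₂PO₄⁻ > benzoate (PhCOO⁻) > p-nitrophenoxide (p-O₂N–C₆H₄–O⁻) > a thiolate

OBs⁻: pKₐ(p-BrC₆H₄SO₃H) ≈ -2.8
H₂PO₄⁻: pKₐ(H₃PO₄) ≈ 2.1
benzoate (PhCOO⁻): pKₐ(C₆H₅COOH) ≈ 4.2
p-nitrophenoxide (p-O₂N–C₆H₄–O⁻): pKₐ(p-nitrophenol) ≈ 7.2
a thiolate: pKₐ(RSH (a thiol)) ≈ 10.5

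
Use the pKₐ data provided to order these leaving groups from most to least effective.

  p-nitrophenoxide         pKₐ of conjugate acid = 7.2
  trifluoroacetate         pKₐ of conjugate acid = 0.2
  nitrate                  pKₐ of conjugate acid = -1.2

Lower conjugate-acid pKₐ ⇒ weaker base ⇒ better leaving group.
Sorting by the given values: nitrate (-1.2), trifluoroacetate (0.2), p-nitrophenoxide (7.2).

nitrate > trifluoroacetate > p-nitrophenoxide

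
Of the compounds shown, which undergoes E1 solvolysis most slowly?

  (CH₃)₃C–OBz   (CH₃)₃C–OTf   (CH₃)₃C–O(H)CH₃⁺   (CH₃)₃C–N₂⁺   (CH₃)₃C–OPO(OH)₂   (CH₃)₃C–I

Identical carbon frameworks mean the comparison reduces to leaving-group quality.
A good leaving group is a weak base: the lower the pKₐ of its conjugate acid, the more readily it departs.
(CH₃)₃C–N₂⁺ loses N₂: no meaningful conjugate acid; N₂ departs as an exceptionally stable neutral molecule
(CH₃)₃C–OTf loses OTf⁻: pKₐ(CF₃SO₃H (triflic acid)) ≈ -14
(CH₃)₃C–I loses I⁻: pKₐ(HI) ≈ -10
(CH₃)₃C–O(H)CH₃⁺ loses R'OH: pKₐ(R'OH₂⁺) ≈ -2.4
(CH₃)₃C–OPO(OH)₂ loses H₂PO₄⁻: pKₐ(H₃PO₄) ≈ 2.1
(CH₃)₃C–OBz loses PhCOO⁻: pKₐ(C₆H₅COOH) ≈ 4.2

(CH₃)₃C–OBz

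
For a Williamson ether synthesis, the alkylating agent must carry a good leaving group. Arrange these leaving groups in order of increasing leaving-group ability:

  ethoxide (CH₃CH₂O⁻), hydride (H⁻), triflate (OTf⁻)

Rank by basicity of the departing species: weakest base leaves most easily.
triflate (OTf⁻): pKₐ(CF₃SO₃H (triflic acid)) ≈ -14 — charge spread over three oxygens and a CF₃ group; the premier leaving group in synthesis
ethoxide (CH₃CH₂O⁻): pKₐ(CH₃CH₂OH) ≈ 16 — strong base; alkoxides do not leave unassisted
hydride (H⁻): pKₐ(H₂) ≈ 36 — extremely strong base; leaves only in special hydride-transfer contexts
The question asks for worst first, so the sequence is read in increasing leaving-group ability.

hydride (H⁻) < ethoxide (CH₃CH₂O⁻) < triflate (OTf⁻)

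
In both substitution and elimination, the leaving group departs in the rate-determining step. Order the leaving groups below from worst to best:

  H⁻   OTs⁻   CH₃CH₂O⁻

OTs⁻: pKₐ(p-CH₃C₆H₄SO₃H (TsOH)) ≈ -2.8
CH₃CH₂O⁻: pKₐ(CH₃CH₂OH) ≈ 16
H⁻: pKₐ(H₂) ≈ 36
The question asks for worst first, so the sequence is read in increasing leaving-group ability.

H⁻ < CH₃CH₂O⁻ < OTs⁻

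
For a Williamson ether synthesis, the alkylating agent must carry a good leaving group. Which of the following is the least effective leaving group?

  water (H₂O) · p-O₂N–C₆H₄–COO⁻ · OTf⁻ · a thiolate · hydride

hydride

Rank by basicity of the departing species: weakest base leaves most easily.
OTf⁻: pKₐ(CF₃SO₃H (triflic acid)) ≈ -14
water (H₂O): pKₐ(H₃O⁺) ≈ -1.7
p-O₂N–C₆H₄–COO⁻: pKₐ(p-nitrobenzoic acid) ≈ 3.4
a thiolate: pKₐ(RSH (a thiol)) ≈ 10.5
hydride: pKₐ(H₂) ≈ 36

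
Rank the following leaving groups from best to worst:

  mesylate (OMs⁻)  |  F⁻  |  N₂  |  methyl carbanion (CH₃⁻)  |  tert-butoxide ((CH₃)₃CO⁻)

N₂ > mesylate (OMs⁻) > F⁻ > tert-butoxide ((CH₃)₃CO⁻) > methyl carbanion (CH₃⁻)

The more stable X⁻ (or X) is on its own — i.e. the weaker a base it is — the better a leaving group it makes.
N₂: no meaningful conjugate acid; N₂ departs as an exceptionally stable neutral molecule
mesylate (OMs⁻): pKₐ(CH₃SO₃H (MsOH)) ≈ -1.9
F⁻: pKₐ(HF) ≈ 3.2
tert-butoxide ((CH₃)₃CO⁻): pKₐ(t-BuOH) ≈ 18
methyl carbanion (CH₃⁻): pKₐ(CH₄) ≈ 48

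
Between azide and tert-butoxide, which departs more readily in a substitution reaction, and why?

azide

azide is the better leaving group.
pKₐ(HN₃) ≈ 4.7 versus pKₐ(t-BuOH) ≈ 18: azide is the much weaker base.
Linear, resonance-stabilised.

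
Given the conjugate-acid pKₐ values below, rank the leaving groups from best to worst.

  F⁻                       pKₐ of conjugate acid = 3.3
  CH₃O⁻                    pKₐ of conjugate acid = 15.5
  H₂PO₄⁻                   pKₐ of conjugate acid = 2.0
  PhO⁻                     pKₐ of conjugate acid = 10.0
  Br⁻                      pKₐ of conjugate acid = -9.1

Br⁻ > H₂PO₄⁻ > F⁻ > PhO⁻ > CH₃O⁻

Lower conjugate-acid pKₐ ⇒ weaker base ⇒ better leaving group.
Sorting by the given values: Br⁻ (-9.1), H₂PO₄⁻ (2.0), F⁻ (3.3), PhO⁻ (10.0), CH₃O⁻ (15.5).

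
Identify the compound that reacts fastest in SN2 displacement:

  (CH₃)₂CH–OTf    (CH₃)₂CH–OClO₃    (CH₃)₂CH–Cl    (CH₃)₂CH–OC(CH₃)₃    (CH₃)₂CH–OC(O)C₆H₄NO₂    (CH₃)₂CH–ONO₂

(CH₃)₂CH–OTf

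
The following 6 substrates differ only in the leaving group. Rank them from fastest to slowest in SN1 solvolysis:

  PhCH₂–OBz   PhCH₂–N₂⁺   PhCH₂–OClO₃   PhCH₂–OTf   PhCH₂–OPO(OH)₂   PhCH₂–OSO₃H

PhCH₂–N₂⁺ > PhCH₂–OTf > PhCH₂–OClO₃ > PhCH₂–OSO₃H > PhCH₂–OPO(OH)₂ > PhCH₂–OBz

Identical carbon frameworks mean the comparison reduces to leaving-group quality.
Leaving-group ability tracks the stability of the departed species; conjugate-acid pKₐ is the usual yardstick (lower pKₐ → better LG).
PhCH₂–N₂⁺ loses N₂: no meaningful conjugate acid; N₂ departs as an exceptionally stable neutral molecule
PhCH₂–OTf loses OTf⁻: pKₐ(CF₃SO₃H (triflic acid)) ≈ -14
PhCH₂–OClO₃ loses ClO₄⁻: pKₐ(HClO₄) ≈ -10
PhCH₂–OSO₃H loses HSO₄⁻: pKₐ(H₂SO₄) ≈ -3
PhCH₂–OPO(OH)₂ loses H₂PO₄⁻: pKₐ(H₃PO₄) ≈ 2.1
PhCH₂–OBz loses PhCOO⁻: pKₐ(C₆H₅COOH) ≈ 4.2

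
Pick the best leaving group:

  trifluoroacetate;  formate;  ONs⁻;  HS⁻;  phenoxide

ONs⁻

ONs⁻: pKₐ(p-O₂NC₆H₄SO₃H) ≈ -3.5
trifluoroacetate: pKₐ(CF₃COOH) ≈ 0.2
formate: pKₐ(HCOOH) ≈ 3.8
HS⁻: pKₐ(H₂S) ≈ 7
phenoxide: pKₐ(C₆H₅OH (phenol)) ≈ 10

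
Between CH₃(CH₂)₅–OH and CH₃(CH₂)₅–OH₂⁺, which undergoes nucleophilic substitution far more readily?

From CH₃(CH₂)₅–OH the departing group would be OH⁻ (pKₐ(H₂O) ≈ 15.7). Strong base; essentially never leaves without prior activation.
From CH₃(CH₂)₅–OH₂⁺ the leaving group is H₂O (pKₐ(H₃O⁺) ≈ -1.7). Neutral; leaves from a protonated alcohol (R–OH₂⁺).
(In practice CH₃(CH₂)₅–OH₂⁺ is made from CH₃(CH₂)₅–OH by protonation with strong acid, converting the leaving group from hydroxide to neutral water.)

CH₃(CH₂)₅–OH₂⁺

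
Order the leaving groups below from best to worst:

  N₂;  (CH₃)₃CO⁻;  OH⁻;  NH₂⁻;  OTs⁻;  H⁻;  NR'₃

N₂ > OTs⁻ > NR'₃ > OH⁻ > (CH₃)₃CO⁻ > H⁻ > NH₂⁻

N₂: no meaningful conjugate acid; N₂ departs as an exceptionally stable neutral molecule
OTs⁻: pKₐ(p-CH₃C₆H₄SO₃H (TsOH)) ≈ -2.8 — resonance-delocalised arenesulfonate
NR'₃: pKₐ(R'₃NH⁺) ≈ 10.7 — neutral but still a fairly strong base; Hofmann-elimination LG
OH⁻: pKₐ(H₂O) ≈ 15.7
(CH₃)₃CO⁻: pKₐ(t-BuOH) ≈ 18 — bulky, strongly basic alkoxide
H⁻: pKₐ(H₂) ≈ 36
NH₂⁻: pKₐ(NH₃) ≈ 38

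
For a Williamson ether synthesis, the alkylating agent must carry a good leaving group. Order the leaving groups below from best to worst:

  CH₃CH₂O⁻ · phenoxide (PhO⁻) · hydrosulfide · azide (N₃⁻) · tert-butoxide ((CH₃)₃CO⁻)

azide (N₃⁻): pKₐ(HN₃) ≈ 4.7
hydrosulfide: pKₐ(H₂S) ≈ 7
phenoxide (PhO⁻): pKₐ(C₆H₅OH (phenol)) ≈ 10
CH₃CH₂O⁻: pKₐ(CH₃CH₂OH) ≈ 16
tert-butoxide ((CH₃)₃CO⁻): pKₐ(t-BuOH) ≈ 18

azide (N₃⁻) > hydrosulfide > phenoxide (PhO⁻) > CH₃CH₂O⁻ > tert-butoxide ((CH₃)₃CO⁻)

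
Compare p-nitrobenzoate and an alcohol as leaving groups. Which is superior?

an alcohol

an alcohol is the better leaving group.
pKₐ(R'OH₂⁺) ≈ -2.4 versus pKₐ(p-nitrobenzoic acid) ≈ 3.4: an alcohol is the much weaker base.
Neutral; leaves from a protonated ether (an oxonium ion, R–O(H)R'⁺).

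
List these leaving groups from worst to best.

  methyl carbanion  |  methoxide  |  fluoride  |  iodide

methyl carbanion < methoxide < fluoride < iodide

A good leaving group is a weak base: the lower the pKₐ of its conjugate acid, the more readily it departs.
iodide: pKₐ(HI) ≈ -10
fluoride: pKₐ(HF) ≈ 3.2
methoxide: pKₐ(CH₃OH) ≈ 15.5
methyl carbanion: pKₐ(CH₄) ≈ 48
Listed from poorest to best leaving group as asked.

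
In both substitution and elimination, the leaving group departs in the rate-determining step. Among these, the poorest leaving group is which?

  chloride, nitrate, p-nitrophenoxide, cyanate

p-nitrophenoxide

A good leaving group is a weak base: the lower the pKₐ of its conjugate acid, the more readily it departs.
chloride: pKₐ(HCl) ≈ -7
nitrate: pKₐ(HNO₃) ≈ -1.3
cyanate: pKₐ(HOCN) ≈ 3.5
p-nitrophenoxide: pKₐ(p-nitrophenol) ≈ 7.2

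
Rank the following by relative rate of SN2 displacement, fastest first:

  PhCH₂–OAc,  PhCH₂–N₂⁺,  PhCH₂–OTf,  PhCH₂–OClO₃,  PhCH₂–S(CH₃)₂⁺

Identical carbon frameworks mean the comparison reduces to leaving-group quality.
Rank by basicity of the departing species: weakest base leaves most easily.
PhCH₂–N₂⁺ loses N₂: no meaningful conjugate acid; N₂ departs as an exceptionally stable neutral molecule
PhCH₂–OTf loses OTf⁻: pKₐ(CF₃SO₃H (triflic acid)) ≈ -14
PhCH₂–OClO₃ loses ClO₄⁻: pKₐ(HClO₄) ≈ -10
PhCH₂–S(CH₃)₂⁺ loses SR'₂: pKₐ(R'₂SH⁺) ≈ -7
PhCH₂–OAc loses AcO⁻: pKₐ(CH₃COOH) ≈ 4.8

PhCH₂–N₂⁺ > PhCH₂–OTf > PhCH₂–OClO₃ > PhCH₂–S(CH₃)₂⁺ > PhCH₂–OAc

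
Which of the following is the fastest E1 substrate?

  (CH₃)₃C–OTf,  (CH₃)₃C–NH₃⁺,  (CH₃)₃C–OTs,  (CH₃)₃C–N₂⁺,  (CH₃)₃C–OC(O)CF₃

(CH₃)₃C–N₂⁺

The skeletons are identical, so relative rate is governed entirely by leaving-group ability.
The more stable X⁻ (or X) is on its own — i.e. the weaker a base it is — the better a leaving group it makes.
(CH₃)₃C–N₂⁺ loses N₂: no meaningful conjugate acid; N₂ departs as an exceptionally stable neutral molecule
(CH₃)₃C–OTf loses OTf⁻: pKₐ(CF₃SO₃H (triflic acid)) ≈ -14
(CH₃)₃C–OTs loses OTs⁻: pKₐ(p-CH₃C₆H₄SO₃H (TsOH)) ≈ -2.8
(CH₃)₃C–OC(O)CF₃ loses CF₃COO⁻: pKₐ(CF₃COOH) ≈ 0.2
(CH₃)₃C–NH₃⁺ loses NH₃: pKₐ(NH₄⁺) ≈ 9.2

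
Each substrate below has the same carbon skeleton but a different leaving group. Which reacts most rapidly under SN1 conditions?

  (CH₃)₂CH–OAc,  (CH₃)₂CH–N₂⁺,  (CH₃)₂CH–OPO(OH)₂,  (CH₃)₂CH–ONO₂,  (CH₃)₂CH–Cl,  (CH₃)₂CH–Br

(CH₃)₂CH–N₂⁺

With the same alkyl group throughout, only the leaving group differentiates the rates.
Leaving-group ability tracks the stability of the departed species; conjugate-acid pKₐ is the usual yardstick (lower pKₐ → better LG).
(CH₃)₂CH–N₂⁺ loses N₂: no meaningful conjugate acid; N₂ departs as an exceptionally stable neutral molecule
(CH₃)₂CH–Br loses Br⁻: pKₐ(HBr) ≈ -9
(CH₃)₂CH–Cl loses Cl⁻: pKₐ(HCl) ≈ -7
(CH₃)₂CH–ONO₂ loses NO₃⁻: pKₐ(HNO₃) ≈ -1.3
(CH₃)₂CH–OPO(OH)₂ loses H₂PO₄⁻: pKₐ(H₃PO₄) ≈ 2.1
(CH₃)₂CH–OAc loses AcO⁻: pKₐ(CH₃COOH) ≈ 4.8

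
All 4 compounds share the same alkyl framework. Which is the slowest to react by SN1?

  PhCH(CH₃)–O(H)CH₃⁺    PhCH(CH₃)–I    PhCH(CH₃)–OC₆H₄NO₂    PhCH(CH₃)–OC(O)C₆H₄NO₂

The skeletons are identical, so relative rate is governed entirely by leaving-group ability.
The more stable X⁻ (or X) is on its own — i.e. the weaker a base it is — the better a leaving group it makes.
PhCH(CH₃)–I loses I⁻: pKₐ(HI) ≈ -10
PhCH(CH₃)–O(H)CH₃⁺ loses R'OH: pKₐ(R'OH₂⁺) ≈ -2.4
PhCH(CH₃)–OC(O)C₆H₄NO₂ loses p-O₂N–C₆H₄–COO⁻: pKₐ(p-nitrobenzoic acid) ≈ 3.4
PhCH(CH₃)–OC₆H₄NO₂ loses p-O₂N–C₆H₄–O⁻: pKₐ(p-nitrophenol) ≈ 7.2

PhCH(CH₃)–OC₆H₄NO₂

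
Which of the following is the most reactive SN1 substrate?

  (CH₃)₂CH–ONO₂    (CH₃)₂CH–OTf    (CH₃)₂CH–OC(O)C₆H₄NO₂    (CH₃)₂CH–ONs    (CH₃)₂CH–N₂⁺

Identical carbon frameworks mean the comparison reduces to leaving-group quality.
A good leaving group is a weak base: the lower the pKₐ of its conjugate acid, the more readily it departs.
(CH₃)₂CH–N₂⁺ loses N₂: no meaningful conjugate acid; N₂ departs as an exceptionally stable neutral molecule
(CH₃)₂CH–OTf loses OTf⁻: pKₐ(CF₃SO₃H (triflic acid)) ≈ -14
(CH₃)₂CH–ONs loses ONs⁻: pKₐ(p-O₂NC₆H₄SO₃H) ≈ -3.5
(CH₃)₂CH–ONO₂ loses NO₃⁻: pKₐ(HNO₃) ≈ -1.3
(CH₃)₂CH–OC(O)C₆H₄NO₂ loses p-O₂N–C₆H₄–COO⁻: pKₐ(p-nitrobenzoic acid) ≈ 3.4

(CH₃)₂CH–N₂⁺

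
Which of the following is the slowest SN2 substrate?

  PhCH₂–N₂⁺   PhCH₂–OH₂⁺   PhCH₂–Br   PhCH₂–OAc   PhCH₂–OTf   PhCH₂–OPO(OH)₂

PhCH₂–OAc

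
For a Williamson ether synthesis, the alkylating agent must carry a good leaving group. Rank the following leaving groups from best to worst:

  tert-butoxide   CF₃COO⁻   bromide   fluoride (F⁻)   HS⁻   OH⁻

bromide > CF₃COO⁻ > fluoride (F⁻) > HS⁻ > OH⁻ > tert-butoxide

The more stable X⁻ (or X) is on its own — i.e. the weaker a base it is — the better a leaving group it makes.
bromide: pKₐ(HBr) ≈ -9
CF₃COO⁻: pKₐ(CF₃COOH) ≈ 0.2
fluoride (F⁻): pKₐ(HF) ≈ 3.2
HS⁻: pKₐ(H₂S) ≈ 7
OH⁻: pKₐ(H₂O) ≈ 15.7
tert-butoxide: pKₐ(t-BuOH) ≈ 18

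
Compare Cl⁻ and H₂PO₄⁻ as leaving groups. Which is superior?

Cl⁻ is the better leaving group.
pKₐ(HCl) ≈ -7 versus pKₐ(H₃PO₄) ≈ 2.1: Cl⁻ is the much weaker base.
Moderately weak base.

Cl⁻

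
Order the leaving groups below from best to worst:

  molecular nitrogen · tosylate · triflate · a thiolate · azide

Leaving-group ability tracks the stability of the departed species; conjugate-acid pKₐ is the usual yardstick (lower pKₐ → better LG).
molecular nitrogen: no meaningful conjugate acid; N₂ departs as an exceptionally stable neutral molecule
triflate: pKₐ(CF₃SO₃H (triflic acid)) ≈ -14
tosylate: pKₐ(p-CH₃C₆H₄SO₃H (TsOH)) ≈ -2.8
azide: pKₐ(HN₃) ≈ 4.7
a thiolate: pKₐ(RSH (a thiol)) ≈ 10.5

molecular nitrogen > triflate > tosylate > azide > a thiolate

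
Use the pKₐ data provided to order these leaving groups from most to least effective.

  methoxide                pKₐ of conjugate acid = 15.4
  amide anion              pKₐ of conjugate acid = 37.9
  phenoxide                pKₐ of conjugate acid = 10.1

Lower conjugate-acid pKₐ ⇒ weaker base ⇒ better leaving group.
Sorting by the given values: phenoxide (10.1), methoxide (15.4), amide anion (37.9).

phenoxide > methoxide > amide anion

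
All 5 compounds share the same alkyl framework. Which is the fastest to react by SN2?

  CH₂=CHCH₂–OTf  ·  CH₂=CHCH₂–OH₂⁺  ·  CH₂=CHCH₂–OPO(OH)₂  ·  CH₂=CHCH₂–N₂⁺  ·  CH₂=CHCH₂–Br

CH₂=CHCH₂–N₂⁺

With the same alkyl group throughout, only the leaving group differentiates the rates.
A good leaving group is a weak base: the lower the pKₐ of its conjugate acid, the more readily it departs.
CH₂=CHCH₂–N₂⁺ loses N₂: no meaningful conjugate acid; N₂ departs as an exceptionally stable neutral molecule
CH₂=CHCH₂–OTf loses OTf⁻: pKₐ(CF₃SO₃H (triflic acid)) ≈ -14
CH₂=CHCH₂–Br loses Br⁻: pKₐ(HBr) ≈ -9
CH₂=CHCH₂–OH₂⁺ loses H₂O: pKₐ(H₃O⁺) ≈ -1.7
CH₂=CHCH₂–OPO(OH)₂ loses H₂PO₄⁻: pKₐ(H₃PO₄) ≈ 2.1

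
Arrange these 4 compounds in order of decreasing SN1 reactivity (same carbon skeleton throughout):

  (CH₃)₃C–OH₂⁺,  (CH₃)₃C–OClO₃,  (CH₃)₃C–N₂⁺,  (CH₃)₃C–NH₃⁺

(CH₃)₃C–N₂⁺ > (CH₃)₃C–OClO₃ > (CH₃)₃C–OH₂⁺ > (CH₃)₃C–NH₃⁺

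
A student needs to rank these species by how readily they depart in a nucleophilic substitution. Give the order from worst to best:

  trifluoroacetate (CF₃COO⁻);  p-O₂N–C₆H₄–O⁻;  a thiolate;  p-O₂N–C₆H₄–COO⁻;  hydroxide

The more stable X⁻ (or X) is on its own — i.e. the weaker a base it is — the better a leaving group it makes.
trifluoroacetate (CF₃COO⁻): pKₐ(CF₃COOH) ≈ 0.2
p-O₂N–C₆H₄–COO⁻: pKₐ(p-nitrobenzoic acid) ≈ 3.4
p-O₂N–C₆H₄–O⁻: pKₐ(p-nitrophenol) ≈ 7.2 — nitro group delocalises the charge; the classic chromogenic LG
a thiolate: pKₐ(RSH (a thiol)) ≈ 10.5
hydroxide: pKₐ(H₂O) ≈ 15.7 — strong base; essentially never leaves without prior activation
Reversing gives the worst-to-best order requested.

hydroxide < a thiolate < p-O₂N–C₆H₄–O⁻ < p-O₂N–C₆H₄–COO⁻ < trifluoroacetate (CF₃COO⁻)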